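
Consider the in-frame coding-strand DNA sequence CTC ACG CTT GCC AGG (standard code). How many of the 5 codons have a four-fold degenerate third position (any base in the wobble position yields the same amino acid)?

4

Codon 1 CTC (Leu): third position 4-fold.
Codon 2 ACG (Thr): third position 4-fold.
Codon 3 CTT (Leu): third position 4-fold.
Codon 4 GCC (Ala): third position 4-fold.
Codon 5 AGG (Arg): third position 2-fold.
Four-fold degenerate third positions: 4.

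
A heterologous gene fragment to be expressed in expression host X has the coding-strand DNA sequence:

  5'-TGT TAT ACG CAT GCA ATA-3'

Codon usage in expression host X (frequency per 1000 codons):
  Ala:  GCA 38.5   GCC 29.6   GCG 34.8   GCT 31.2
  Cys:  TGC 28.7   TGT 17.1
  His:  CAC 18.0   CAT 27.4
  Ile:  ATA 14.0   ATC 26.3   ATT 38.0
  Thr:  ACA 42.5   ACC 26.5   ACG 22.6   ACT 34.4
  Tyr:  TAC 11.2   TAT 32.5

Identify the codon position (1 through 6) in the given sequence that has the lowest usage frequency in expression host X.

6

Codon 1 TGT (Cys): 17.1 per 1000.
Codon 2 TAT (Tyr): 32.5 per 1000.
Codon 3 ACG (Thr): 22.6 per 1000.
Codon 4 CAT (His): 27.4 per 1000.
Codon 5 GCA (Ala): 38.5 per 1000.
Codon 6 ATA (Ile): 14.0 per 1000.
Lowest frequency is 14.0 at codon 6.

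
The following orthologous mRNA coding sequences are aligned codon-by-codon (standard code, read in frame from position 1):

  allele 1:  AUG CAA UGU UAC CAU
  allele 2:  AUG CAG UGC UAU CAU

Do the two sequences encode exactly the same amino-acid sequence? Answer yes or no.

Codon 1: AUG Met / AUG Met — identical.
Codon 2: CAA Gln / CAG Gln — synonymous.
Codon 3: UGU Cys / UGC Cys — synonymous.
Codon 4: UAC Tyr / UAU Tyr — synonymous.
Codon 5: CAU His / CAU His — identical.
Nonsynonymous differences: 0 → same protein.

yes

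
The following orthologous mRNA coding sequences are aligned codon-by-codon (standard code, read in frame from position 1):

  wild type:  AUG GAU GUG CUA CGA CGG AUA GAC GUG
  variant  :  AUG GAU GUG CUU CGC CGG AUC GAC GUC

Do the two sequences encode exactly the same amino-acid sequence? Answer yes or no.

Codon 1: AUG Met / AUG Met — identical.
Codon 2: GAU Asp / GAU Asp — identical.
Codon 3: GUG Val / GUG Val — identical.
Codon 4: CUA Leu / CUU Leu — synonymous.
Codon 5: CGA Arg / CGC Arg — synonymous.
Codon 6: CGG Arg / CGG Arg — identical.
Codon 7: AUA Ile / AUC Ile — synonymous.
Codon 8: GAC Asp / GAC Asp — identical.
Codon 9: GUG Val / GUC Val — synonymous.
Nonsynonymous differences: 0 → same protein.

yes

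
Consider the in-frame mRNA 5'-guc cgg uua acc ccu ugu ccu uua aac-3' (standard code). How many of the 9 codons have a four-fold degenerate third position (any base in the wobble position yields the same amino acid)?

5

Codon 1 GUC (Val): third position 4-fold.
Codon 2 CGG (Arg): third position 4-fold.
Codon 3 UUA (Leu): third position 2-fold.
Codon 4 ACC (Thr): third position 4-fold.
Codon 5 CCU (Pro): third position 4-fold.
Codon 6 UGU (Cys): third position 2-fold.
Codon 7 CCU (Pro): third position 4-fold.
Codon 8 UUA (Leu): third position 2-fold.
Codon 9 AAC (Asn): third position 2-fold.
Four-fold degenerate third positions: 5.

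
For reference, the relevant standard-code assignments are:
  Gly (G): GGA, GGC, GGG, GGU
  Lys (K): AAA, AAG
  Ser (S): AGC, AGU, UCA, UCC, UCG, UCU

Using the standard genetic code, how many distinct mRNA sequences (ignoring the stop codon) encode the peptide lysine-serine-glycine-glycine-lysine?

Lys: 2 codons.
Ser: 6 codons.
Gly: 4 codons.
Gly: 4 codons.
Lys: 2 codons.
2 × 6 × 4 × 4 × 2 = 384.

384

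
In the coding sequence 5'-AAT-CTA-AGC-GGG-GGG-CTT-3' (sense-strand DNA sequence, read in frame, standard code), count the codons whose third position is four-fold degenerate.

Codon 1 AAT (Asn): third position 2-fold.
Codon 2 CTA (Leu): third position 4-fold.
Codon 3 AGC (Ser): third position 2-fold.
Codon 4 GGG (Gly): third position 4-fold.
Codon 5 GGG (Gly): third position 4-fold.
Codon 6 CTT (Leu): third position 4-fold.
Four-fold degenerate third positions: 4.

4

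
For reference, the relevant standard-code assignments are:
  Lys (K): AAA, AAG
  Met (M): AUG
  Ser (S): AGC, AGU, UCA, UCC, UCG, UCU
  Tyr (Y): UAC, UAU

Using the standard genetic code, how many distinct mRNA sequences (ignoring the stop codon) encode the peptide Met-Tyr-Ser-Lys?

24

Met: 1 codon.
Tyr: 2 codons.
Ser: 6 codons.
Lys: 2 codons.
1 × 2 × 6 × 2 = 24.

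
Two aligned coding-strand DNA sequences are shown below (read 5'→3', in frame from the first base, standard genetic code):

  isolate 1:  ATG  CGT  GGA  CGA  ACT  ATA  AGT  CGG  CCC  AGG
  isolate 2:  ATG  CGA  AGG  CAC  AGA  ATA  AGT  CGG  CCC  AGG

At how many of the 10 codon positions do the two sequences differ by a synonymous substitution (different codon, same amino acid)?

1

Codon 1: ATG Met / ATG Met — identical.
Codon 2: CGT Arg / CGA Arg — synonymous.
Codon 3: GGA Gly / AGG Arg — nonsynonymous.
Codon 4: CGA Arg / CAC His — nonsynonymous.
Codon 5: ACT Thr / AGA Arg — nonsynonymous.
Codon 6: ATA Ile / ATA Ile — identical.
Codon 7: AGT Ser / AGT Ser — identical.
Codon 8: CGG Arg / CGG Arg — identical.
Codon 9: CCC Pro / CCC Pro — identical.
Codon 10: AGG Arg / AGG Arg — identical.
Synonymous differences: 1.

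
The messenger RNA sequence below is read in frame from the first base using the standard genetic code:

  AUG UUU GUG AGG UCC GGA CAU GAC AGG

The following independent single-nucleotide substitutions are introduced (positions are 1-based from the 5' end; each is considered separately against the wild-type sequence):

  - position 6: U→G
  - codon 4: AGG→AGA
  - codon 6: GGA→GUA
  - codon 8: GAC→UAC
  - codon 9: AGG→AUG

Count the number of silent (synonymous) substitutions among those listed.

1

Codon 2: UUU (Phe) → UUG (Leu) — missense.
Codon 4: AGG (Arg) → AGA (Arg) — synonymous.
Codon 6: GGA (Gly) → GUA (Val) — missense.
Codon 8: GAC (Asp) → UAC (Tyr) — missense.
Codon 9: AGG (Arg) → AUG (Met) — missense.
Synonymous: 1 of 5.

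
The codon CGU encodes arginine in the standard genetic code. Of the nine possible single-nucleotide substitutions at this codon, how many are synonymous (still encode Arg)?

3

Position 1: none → 0 synonymous.
Position 2: none → 0 synonymous.
Position 3: CGC, CGA, CGG → 3 synonymous.
Total: 0 + 0 + 3 = 3.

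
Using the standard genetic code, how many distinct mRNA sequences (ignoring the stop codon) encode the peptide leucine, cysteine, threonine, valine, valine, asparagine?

1536

Leu: 6 codons.
Cys: 2 codons.
Thr: 4 codons.
Val: 4 codons.
Val: 4 codons.
Asn: 2 codons.
6 × 2 × 4 × 4 × 4 × 2 = 1536.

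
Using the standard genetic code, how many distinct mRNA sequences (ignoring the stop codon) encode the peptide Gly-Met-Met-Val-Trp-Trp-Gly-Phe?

Gly: 4 codons.
Met: 1 codon.
Met: 1 codon.
Val: 4 codons.
Trp: 1 codon.
Trp: 1 codon.
Gly: 4 codons.
Phe: 2 codons.
4 × 1 × 1 × 4 × 1 × 1 × 4 × 2 = 128.

128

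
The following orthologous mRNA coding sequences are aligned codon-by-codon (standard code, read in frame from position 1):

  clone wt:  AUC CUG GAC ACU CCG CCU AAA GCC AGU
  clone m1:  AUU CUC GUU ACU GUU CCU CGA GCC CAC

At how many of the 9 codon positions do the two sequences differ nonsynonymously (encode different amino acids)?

4

Codon 1: AUC Ile / AUU Ile — synonymous.
Codon 2: CUG Leu / CUC Leu — synonymous.
Codon 3: GAC Asp / GUU Val — nonsynonymous.
Codon 4: ACU Thr / ACU Thr — identical.
Codon 5: CCG Pro / GUU Val — nonsynonymous.
Codon 6: CCU Pro / CCU Pro — identical.
Codon 7: AAA Lys / CGA Arg — nonsynonymous.
Codon 8: GCC Ala / GCC Ala — identical.
Codon 9: AGU Ser / CAC His — nonsynonymous.
Nonsynonymous differences: 4.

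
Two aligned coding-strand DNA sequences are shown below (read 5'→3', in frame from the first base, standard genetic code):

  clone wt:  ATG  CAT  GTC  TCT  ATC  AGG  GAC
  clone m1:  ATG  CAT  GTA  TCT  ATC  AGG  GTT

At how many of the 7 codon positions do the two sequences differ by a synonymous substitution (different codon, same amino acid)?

Codon 1: ATG Met / ATG Met — identical.
Codon 2: CAT His / CAT His — identical.
Codon 3: GTC Val / GTA Val — synonymous.
Codon 4: TCT Ser / TCT Ser — identical.
Codon 5: ATC Ile / ATC Ile — identical.
Codon 6: AGG Arg / AGG Arg — identical.
Codon 7: GAC Asp / GTT Val — nonsynonymous.
Synonymous differences: 1.

1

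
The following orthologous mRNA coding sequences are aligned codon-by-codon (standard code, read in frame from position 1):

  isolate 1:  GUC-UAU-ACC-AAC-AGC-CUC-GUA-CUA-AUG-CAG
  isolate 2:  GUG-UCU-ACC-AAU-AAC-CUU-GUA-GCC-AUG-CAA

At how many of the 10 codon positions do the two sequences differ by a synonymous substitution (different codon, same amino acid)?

Codon 1: GUC Val / GUG Val — synonymous.
Codon 2: UAU Tyr / UCU Ser — nonsynonymous.
Codon 3: ACC Thr / ACC Thr — identical.
Codon 4: AAC Asn / AAU Asn — synonymous.
Codon 5: AGC Ser / AAC Asn — nonsynonymous.
Codon 6: CUC Leu / CUU Leu — synonymous.
Codon 7: GUA Val / GUA Val — identical.
Codon 8: CUA Leu / GCC Ala — nonsynonymous.
Codon 9: AUG Met / AUG Met — identical.
Codon 10: CAG Gln / CAA Gln — synonymous.
Synonymous differences: 4.

4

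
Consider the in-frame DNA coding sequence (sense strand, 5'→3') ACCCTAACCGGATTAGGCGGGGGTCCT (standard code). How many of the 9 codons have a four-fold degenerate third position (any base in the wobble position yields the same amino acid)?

8

Codon 1 ACC (Thr): third position 4-fold.
Codon 2 CTA (Leu): third position 4-fold.
Codon 3 ACC (Thr): third position 4-fold.
Codon 4 GGA (Gly): third position 4-fold.
Codon 5 TTA (Leu): third position 2-fold.
Codon 6 GGC (Gly): third position 4-fold.
Codon 7 GGG (Gly): third position 4-fold.
Codon 8 GGT (Gly): third position 4-fold.
Codon 9 CCT (Pro): third position 4-fold.
Four-fold degenerate third positions: 8.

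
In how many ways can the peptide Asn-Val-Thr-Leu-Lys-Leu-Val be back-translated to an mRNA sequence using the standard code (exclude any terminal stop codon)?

9216

Asn: 2 codons.
Val: 4 codons.
Thr: 4 codons.
Leu: 6 codons.
Lys: 2 codons.
Leu: 6 codons.
Val: 4 codons.
2 × 4 × 4 × 6 × 2 × 6 × 4 = 9216.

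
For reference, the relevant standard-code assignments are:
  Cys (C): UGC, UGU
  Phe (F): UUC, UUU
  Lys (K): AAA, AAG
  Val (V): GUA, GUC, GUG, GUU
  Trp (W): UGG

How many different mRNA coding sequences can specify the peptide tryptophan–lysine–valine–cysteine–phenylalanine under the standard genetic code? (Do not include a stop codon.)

Trp: 1 codon.
Lys: 2 codons.
Val: 4 codons.
Cys: 2 codons.
Phe: 2 codons.
1 × 2 × 4 × 2 × 2 = 32.

32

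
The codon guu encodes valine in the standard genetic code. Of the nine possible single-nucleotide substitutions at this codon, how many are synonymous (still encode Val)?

Position 1: none → 0 synonymous.
Position 2: none → 0 synonymous.
Position 3: GUC, GUA, GUG → 3 synonymous.
Total: 0 + 0 + 3 = 3.

3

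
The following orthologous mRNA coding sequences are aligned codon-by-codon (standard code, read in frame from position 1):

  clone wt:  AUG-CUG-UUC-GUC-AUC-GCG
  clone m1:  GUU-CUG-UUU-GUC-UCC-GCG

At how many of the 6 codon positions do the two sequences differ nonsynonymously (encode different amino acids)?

2

Codon 1: AUG Met / GUU Val — nonsynonymous.
Codon 2: CUG Leu / CUG Leu — identical.
Codon 3: UUC Phe / UUU Phe — synonymous.
Codon 4: GUC Val / GUC Val — identical.
Codon 5: AUC Ile / UCC Ser — nonsynonymous.
Codon 6: GCG Ala / GCG Ala — identical.
Nonsynonymous differences: 2.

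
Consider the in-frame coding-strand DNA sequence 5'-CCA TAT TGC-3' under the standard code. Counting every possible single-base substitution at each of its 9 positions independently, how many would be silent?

5

Codon 1 (CCA, Pro): 3 synonymous substitutions.
Codon 2 (TAT, Tyr): 1 synonymous substitution.
Codon 3 (TGC, Cys): 1 synonymous substitution.
Total: 3 + 1 + 1 = 5.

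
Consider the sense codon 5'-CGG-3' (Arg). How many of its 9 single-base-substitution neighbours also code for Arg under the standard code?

4

Position 1: AGG → 1 synonymous.
Position 2: none → 0 synonymous.
Position 3: CGU, CGC, CGA → 3 synonymous.
Total: 1 + 0 + 3 = 4.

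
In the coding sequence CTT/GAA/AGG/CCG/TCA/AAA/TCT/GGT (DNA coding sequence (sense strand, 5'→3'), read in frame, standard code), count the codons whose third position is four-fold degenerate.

Codon 1 CTT (Leu): third position 4-fold.
Codon 2 GAA (Glu): third position 2-fold.
Codon 3 AGG (Arg): third position 2-fold.
Codon 4 CCG (Pro): third position 4-fold.
Codon 5 TCA (Ser): third position 4-fold.
Codon 6 AAA (Lys): third position 2-fold.
Codon 7 TCT (Ser): third position 4-fold.
Codon 8 GGT (Gly): third position 4-fold.
Four-fold degenerate third positions: 5.

5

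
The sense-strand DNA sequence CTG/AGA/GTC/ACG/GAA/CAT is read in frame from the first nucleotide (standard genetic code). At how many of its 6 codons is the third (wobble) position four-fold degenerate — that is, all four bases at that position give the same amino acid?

Codon 1 CTG (Leu): third position 4-fold.
Codon 2 AGA (Arg): third position 2-fold.
Codon 3 GTC (Val): third position 4-fold.
Codon 4 ACG (Thr): third position 4-fold.
Codon 5 GAA (Glu): third position 2-fold.
Codon 6 CAT (His): third position 2-fold.
Four-fold degenerate third positions: 3.

3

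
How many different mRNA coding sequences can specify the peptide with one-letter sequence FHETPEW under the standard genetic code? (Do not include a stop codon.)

Phe: 2 codons.
His: 2 codons.
Glu: 2 codons.
Thr: 4 codons.
Pro: 4 codons.
Glu: 2 codons.
Trp: 1 codon.
2 × 2 × 2 × 4 × 4 × 2 × 1 = 256.

256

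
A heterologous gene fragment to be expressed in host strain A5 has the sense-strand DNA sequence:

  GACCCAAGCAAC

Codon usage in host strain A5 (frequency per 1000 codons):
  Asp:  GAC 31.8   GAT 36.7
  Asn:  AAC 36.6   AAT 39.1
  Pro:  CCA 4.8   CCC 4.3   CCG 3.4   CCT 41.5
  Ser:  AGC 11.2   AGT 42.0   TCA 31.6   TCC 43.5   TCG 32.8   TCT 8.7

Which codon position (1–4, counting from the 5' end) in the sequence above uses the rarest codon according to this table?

2

Codon 1 GAC (Asp): 31.8 per 1000.
Codon 2 CCA (Pro): 4.8 per 1000.
Codon 3 AGC (Ser): 11.2 per 1000.
Codon 4 AAC (Asn): 36.6 per 1000.
Lowest frequency is 4.8 at codon 2.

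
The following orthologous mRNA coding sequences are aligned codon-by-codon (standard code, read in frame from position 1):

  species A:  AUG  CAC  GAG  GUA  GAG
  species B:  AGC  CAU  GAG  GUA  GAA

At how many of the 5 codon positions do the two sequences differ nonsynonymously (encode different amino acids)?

Codon 1: AUG Met / AGC Ser — nonsynonymous.
Codon 2: CAC His / CAU His — synonymous.
Codon 3: GAG Glu / GAG Glu — identical.
Codon 4: GUA Val / GUA Val — identical.
Codon 5: GAG Glu / GAA Glu — synonymous.
Nonsynonymous differences: 1.

1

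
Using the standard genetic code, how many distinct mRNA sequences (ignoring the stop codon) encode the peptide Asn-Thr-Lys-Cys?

Asn: 2 codons.
Thr: 4 codons.
Lys: 2 codons.
Cys: 2 codons.
2 × 4 × 2 × 2 = 32.

32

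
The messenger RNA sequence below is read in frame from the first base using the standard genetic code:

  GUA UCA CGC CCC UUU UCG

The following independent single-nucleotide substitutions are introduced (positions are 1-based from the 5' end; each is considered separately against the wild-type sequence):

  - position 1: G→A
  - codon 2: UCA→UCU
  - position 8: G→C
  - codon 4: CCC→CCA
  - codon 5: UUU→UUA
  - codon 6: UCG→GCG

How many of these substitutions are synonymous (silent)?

2

Codon 1: GUA (Val) → AUA (Ile) — missense.
Codon 2: UCA (Ser) → UCU (Ser) — synonymous.
Codon 3: CGC (Arg) → CCC (Pro) — missense.
Codon 4: CCC (Pro) → CCA (Pro) — synonymous.
Codon 5: UUU (Phe) → UUA (Leu) — missense.
Codon 6: UCG (Ser) → GCG (Ala) — missense.
Synonymous: 2 of 6.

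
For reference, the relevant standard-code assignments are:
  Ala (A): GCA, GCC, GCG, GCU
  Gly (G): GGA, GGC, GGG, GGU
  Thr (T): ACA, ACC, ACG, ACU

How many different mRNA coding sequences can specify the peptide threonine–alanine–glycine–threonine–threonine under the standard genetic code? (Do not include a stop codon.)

Thr: 4 codons.
Ala: 4 codons.
Gly: 4 codons.
Thr: 4 codons.
Thr: 4 codons.
4 × 4 × 4 × 4 × 4 = 1024.

1024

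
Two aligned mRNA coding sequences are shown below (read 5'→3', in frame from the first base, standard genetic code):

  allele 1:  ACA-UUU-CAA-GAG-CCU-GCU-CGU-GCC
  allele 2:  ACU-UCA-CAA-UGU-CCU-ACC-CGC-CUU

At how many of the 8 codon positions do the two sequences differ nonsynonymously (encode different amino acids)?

Codon 1: ACA Thr / ACU Thr — synonymous.
Codon 2: UUU Phe / UCA Ser — nonsynonymous.
Codon 3: CAA Gln / CAA Gln — identical.
Codon 4: GAG Glu / UGU Cys — nonsynonymous.
Codon 5: CCU Pro / CCU Pro — identical.
Codon 6: GCU Ala / ACC Thr — nonsynonymous.
Codon 7: CGU Arg / CGC Arg — synonymous.
Codon 8: GCC Ala / CUU Leu — nonsynonymous.
Nonsynonymous differences: 4.

4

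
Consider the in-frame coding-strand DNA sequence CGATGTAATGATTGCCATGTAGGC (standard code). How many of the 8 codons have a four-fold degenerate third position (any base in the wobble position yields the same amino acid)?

Codon 1 CGA (Arg): third position 4-fold.
Codon 2 TGT (Cys): third position 2-fold.
Codon 3 AAT (Asn): third position 2-fold.
Codon 4 GAT (Asp): third position 2-fold.
Codon 5 TGC (Cys): third position 2-fold.
Codon 6 CAT (His): third position 2-fold.
Codon 7 GTA (Val): third position 4-fold.
Codon 8 GGC (Gly): third position 4-fold.
Four-fold degenerate third positions: 3.

3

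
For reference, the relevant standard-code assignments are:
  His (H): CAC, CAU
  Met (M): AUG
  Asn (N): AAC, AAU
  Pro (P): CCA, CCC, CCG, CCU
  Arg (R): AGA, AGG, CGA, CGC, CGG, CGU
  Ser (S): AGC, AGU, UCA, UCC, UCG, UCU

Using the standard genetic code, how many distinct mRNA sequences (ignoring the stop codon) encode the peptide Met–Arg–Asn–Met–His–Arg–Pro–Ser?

Met: 1 codon.
Arg: 6 codons.
Asn: 2 codons.
Met: 1 codon.
His: 2 codons.
Arg: 6 codons.
Pro: 4 codons.
Ser: 6 codons.
1 × 6 × 2 × 1 × 2 × 6 × 4 × 6 = 3456.

3456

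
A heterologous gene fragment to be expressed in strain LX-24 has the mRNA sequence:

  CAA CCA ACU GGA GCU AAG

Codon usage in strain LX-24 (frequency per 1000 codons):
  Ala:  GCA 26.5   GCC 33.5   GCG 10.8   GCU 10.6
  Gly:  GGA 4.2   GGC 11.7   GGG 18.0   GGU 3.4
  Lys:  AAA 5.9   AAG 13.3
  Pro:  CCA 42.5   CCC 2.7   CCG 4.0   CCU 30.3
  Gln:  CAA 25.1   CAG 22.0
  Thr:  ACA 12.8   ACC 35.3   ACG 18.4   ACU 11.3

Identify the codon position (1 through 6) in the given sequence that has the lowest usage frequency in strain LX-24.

4

Codon 1 CAA (Gln): 25.1 per 1000.
Codon 2 CCA (Pro): 42.5 per 1000.
Codon 3 ACU (Thr): 11.3 per 1000.
Codon 4 GGA (Gly): 4.2 per 1000.
Codon 5 GCU (Ala): 10.6 per 1000.
Codon 6 AAG (Lys): 13.3 per 1000.
Lowest frequency is 4.2 at codon 4.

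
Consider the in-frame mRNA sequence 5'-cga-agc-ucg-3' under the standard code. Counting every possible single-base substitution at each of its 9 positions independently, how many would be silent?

Codon 1 (CGA, Arg): 4 synonymous substitutions.
Codon 2 (AGC, Ser): 1 synonymous substitution.
Codon 3 (UCG, Ser): 3 synonymous substitutions.
Total: 4 + 1 + 3 = 8.

8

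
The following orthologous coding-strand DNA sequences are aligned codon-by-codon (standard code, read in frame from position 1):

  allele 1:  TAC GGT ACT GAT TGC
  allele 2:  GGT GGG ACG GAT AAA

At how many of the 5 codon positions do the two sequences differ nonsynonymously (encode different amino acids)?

Codon 1: TAC Tyr / GGT Gly — nonsynonymous.
Codon 2: GGT Gly / GGG Gly — synonymous.
Codon 3: ACT Thr / ACG Thr — synonymous.
Codon 4: GAT Asp / GAT Asp — identical.
Codon 5: TGC Cys / AAA Lys — nonsynonymous.
Nonsynonymous differences: 2.

2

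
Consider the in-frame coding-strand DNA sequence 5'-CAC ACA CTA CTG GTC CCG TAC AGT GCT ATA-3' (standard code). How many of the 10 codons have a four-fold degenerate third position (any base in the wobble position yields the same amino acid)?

Codon 1 CAC (His): third position 2-fold.
Codon 2 ACA (Thr): third position 4-fold.
Codon 3 CTA (Leu): third position 4-fold.
Codon 4 CTG (Leu): third position 4-fold.
Codon 5 GTC (Val): third position 4-fold.
Codon 6 CCG (Pro): third position 4-fold.
Codon 7 TAC (Tyr): third position 2-fold.
Codon 8 AGT (Ser): third position 2-fold.
Codon 9 GCT (Ala): third position 4-fold.
Codon 10 ATA (Ile): third position 3-fold.
Four-fold degenerate third positions: 6.

6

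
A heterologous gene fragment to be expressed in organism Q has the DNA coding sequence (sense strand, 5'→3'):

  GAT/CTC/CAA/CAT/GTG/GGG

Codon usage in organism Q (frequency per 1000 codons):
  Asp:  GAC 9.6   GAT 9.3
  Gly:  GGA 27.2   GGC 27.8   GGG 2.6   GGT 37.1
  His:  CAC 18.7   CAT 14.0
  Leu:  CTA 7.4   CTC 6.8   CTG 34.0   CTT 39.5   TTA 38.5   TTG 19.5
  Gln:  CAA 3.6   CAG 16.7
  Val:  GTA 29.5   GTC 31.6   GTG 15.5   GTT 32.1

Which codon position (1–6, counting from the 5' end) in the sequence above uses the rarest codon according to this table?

6

Codon 1 GAT (Asp): 9.3 per 1000.
Codon 2 CTC (Leu): 6.8 per 1000.
Codon 3 CAA (Gln): 3.6 per 1000.
Codon 4 CAT (His): 14.0 per 1000.
Codon 5 GTG (Val): 15.5 per 1000.
Codon 6 GGG (Gly): 2.6 per 1000.
Lowest frequency is 2.6 at codon 6.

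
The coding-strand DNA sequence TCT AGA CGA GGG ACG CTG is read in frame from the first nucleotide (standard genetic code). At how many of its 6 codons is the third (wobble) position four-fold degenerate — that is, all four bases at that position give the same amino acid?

5

Codon 1 TCT (Ser): third position 4-fold.
Codon 2 AGA (Arg): third position 2-fold.
Codon 3 CGA (Arg): third position 4-fold.
Codon 4 GGG (Gly): third position 4-fold.
Codon 5 ACG (Thr): third position 4-fold.
Codon 6 CTG (Leu): third position 4-fold.
Four-fold degenerate third positions: 5.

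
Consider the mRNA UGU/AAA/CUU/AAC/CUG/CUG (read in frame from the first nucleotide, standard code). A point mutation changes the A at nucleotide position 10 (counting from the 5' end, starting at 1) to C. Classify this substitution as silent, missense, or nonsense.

missense

Position 10 falls in codon 4: AAC → Asn.
After the substitution the codon is CAC → His.
Asn ≠ His, so this is a missense mutation.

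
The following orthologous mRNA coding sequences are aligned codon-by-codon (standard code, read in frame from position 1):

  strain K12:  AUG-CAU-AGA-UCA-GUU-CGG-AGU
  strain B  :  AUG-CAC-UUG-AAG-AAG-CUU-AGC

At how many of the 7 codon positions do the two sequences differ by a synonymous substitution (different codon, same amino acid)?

2

Codon 1: AUG Met / AUG Met — identical.
Codon 2: CAU His / CAC His — synonymous.
Codon 3: AGA Arg / UUG Leu — nonsynonymous.
Codon 4: UCA Ser / AAG Lys — nonsynonymous.
Codon 5: GUU Val / AAG Lys — nonsynonymous.
Codon 6: CGG Arg / CUU Leu — nonsynonymous.
Codon 7: AGU Ser / AGC Ser — synonymous.
Synonymous differences: 2.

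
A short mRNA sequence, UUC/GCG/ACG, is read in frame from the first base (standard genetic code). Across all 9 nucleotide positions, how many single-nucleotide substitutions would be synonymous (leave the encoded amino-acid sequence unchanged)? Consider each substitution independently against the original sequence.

Codon 1 (UUC, Phe): 1 synonymous substitution.
Codon 2 (GCG, Ala): 3 synonymous substitutions.
Codon 3 (ACG, Thr): 3 synonymous substitutions.
Total: 1 + 3 + 3 = 7.

7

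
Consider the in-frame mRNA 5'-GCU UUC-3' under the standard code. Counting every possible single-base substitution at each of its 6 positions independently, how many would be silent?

Codon 1 (GCU, Ala): 3 synonymous substitutions.
Codon 2 (UUC, Phe): 1 synonymous substitution.
Total: 3 + 1 = 4.

4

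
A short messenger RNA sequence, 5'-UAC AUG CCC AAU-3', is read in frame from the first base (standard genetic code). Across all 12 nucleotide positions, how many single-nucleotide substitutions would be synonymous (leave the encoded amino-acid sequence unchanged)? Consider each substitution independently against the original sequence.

5

Codon 1 (UAC, Tyr): 1 synonymous substitution.
Codon 2 (AUG, Met): 0 synonymous substitutions.
Codon 3 (CCC, Pro): 3 synonymous substitutions.
Codon 4 (AAU, Asn): 1 synonymous substitution.
Total: 1 + 0 + 3 + 1 = 5.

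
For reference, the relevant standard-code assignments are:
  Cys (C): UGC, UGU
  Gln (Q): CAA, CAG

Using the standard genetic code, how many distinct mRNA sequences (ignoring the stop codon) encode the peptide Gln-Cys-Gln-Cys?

16

Gln: 2 codons.
Cys: 2 codons.
Gln: 2 codons.
Cys: 2 codons.
2 × 2 × 2 × 2 = 16.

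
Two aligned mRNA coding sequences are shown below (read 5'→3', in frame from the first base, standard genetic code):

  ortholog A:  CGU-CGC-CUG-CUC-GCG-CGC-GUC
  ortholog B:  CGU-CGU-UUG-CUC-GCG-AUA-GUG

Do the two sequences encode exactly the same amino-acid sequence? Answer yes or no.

Codon 1: CGU Arg / CGU Arg — identical.
Codon 2: CGC Arg / CGU Arg — synonymous.
Codon 3: CUG Leu / UUG Leu — synonymous.
Codon 4: CUC Leu / CUC Leu — identical.
Codon 5: GCG Ala / GCG Ala — identical.
Codon 6: CGC Arg / AUA Ile — nonsynonymous.
Codon 7: GUC Val / GUG Val — synonymous.
Nonsynonymous differences: 1 → different protein.

no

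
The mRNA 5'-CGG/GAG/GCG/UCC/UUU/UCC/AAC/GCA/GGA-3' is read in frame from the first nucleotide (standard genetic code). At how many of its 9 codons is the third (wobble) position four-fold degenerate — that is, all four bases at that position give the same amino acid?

6

Codon 1 CGG (Arg): third position 4-fold.
Codon 2 GAG (Glu): third position 2-fold.
Codon 3 GCG (Ala): third position 4-fold.
Codon 4 UCC (Ser): third position 4-fold.
Codon 5 UUU (Phe): third position 2-fold.
Codon 6 UCC (Ser): third position 4-fold.
Codon 7 AAC (Asn): third position 2-fold.
Codon 8 GCA (Ala): third position 4-fold.
Codon 9 GGA (Gly): third position 4-fold.
Four-fold degenerate third positions: 6.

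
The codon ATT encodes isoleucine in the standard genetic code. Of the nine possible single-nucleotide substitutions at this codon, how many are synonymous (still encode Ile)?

2

Position 1: none → 0 synonymous.
Position 2: none → 0 synonymous.
Position 3: ATC, ATA → 2 synonymous.
Total: 0 + 0 + 2 = 2.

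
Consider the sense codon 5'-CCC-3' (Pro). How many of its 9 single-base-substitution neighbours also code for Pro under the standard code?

Position 1: none → 0 synonymous.
Position 2: none → 0 synonymous.
Position 3: CCT, CCA, CCG → 3 synonymous.
Total: 0 + 0 + 3 = 3.

3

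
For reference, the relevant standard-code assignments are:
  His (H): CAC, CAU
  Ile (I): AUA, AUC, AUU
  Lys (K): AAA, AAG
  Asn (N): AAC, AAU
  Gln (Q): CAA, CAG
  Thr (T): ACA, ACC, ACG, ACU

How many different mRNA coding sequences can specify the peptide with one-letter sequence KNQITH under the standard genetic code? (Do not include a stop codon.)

192

Lys: 2 codons.
Asn: 2 codons.
Gln: 2 codons.
Ile: 3 codons.
Thr: 4 codons.
His: 2 codons.
2 × 2 × 2 × 3 × 4 × 2 = 192.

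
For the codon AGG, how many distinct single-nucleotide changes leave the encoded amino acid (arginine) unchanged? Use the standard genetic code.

Position 1: CGG → 1 synonymous.
Position 2: none → 0 synonymous.
Position 3: AGA → 1 synonymous.
Total: 1 + 0 + 1 = 2.

2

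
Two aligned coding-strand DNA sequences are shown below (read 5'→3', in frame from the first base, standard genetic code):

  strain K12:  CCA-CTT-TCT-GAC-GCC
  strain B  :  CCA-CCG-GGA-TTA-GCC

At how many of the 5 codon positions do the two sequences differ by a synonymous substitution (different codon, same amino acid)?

Codon 1: CCA Pro / CCA Pro — identical.
Codon 2: CTT Leu / CCG Pro — nonsynonymous.
Codon 3: TCT Ser / GGA Gly — nonsynonymous.
Codon 4: GAC Asp / TTA Leu — nonsynonymous.
Codon 5: GCC Ala / GCC Ala — identical.
Synonymous differences: 0.

0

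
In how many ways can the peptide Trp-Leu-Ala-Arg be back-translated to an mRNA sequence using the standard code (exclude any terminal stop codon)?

Trp: 1 codon.
Leu: 6 codons.
Ala: 4 codons.
Arg: 6 codons.
1 × 6 × 4 × 6 = 144.

144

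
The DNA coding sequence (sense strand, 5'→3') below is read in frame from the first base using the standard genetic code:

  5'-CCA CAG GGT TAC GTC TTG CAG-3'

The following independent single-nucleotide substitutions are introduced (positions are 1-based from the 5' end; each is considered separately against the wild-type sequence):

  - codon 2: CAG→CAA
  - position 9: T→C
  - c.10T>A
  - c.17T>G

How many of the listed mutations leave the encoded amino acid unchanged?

2

Codon 2: CAG (Gln) → CAA (Gln) — synonymous.
Codon 3: GGT (Gly) → GGC (Gly) — synonymous.
Codon 4: TAC (Tyr) → AAC (Asn) — missense.
Codon 6: TTG (Leu) → TGG (Trp) — missense.
Synonymous: 2 of 4.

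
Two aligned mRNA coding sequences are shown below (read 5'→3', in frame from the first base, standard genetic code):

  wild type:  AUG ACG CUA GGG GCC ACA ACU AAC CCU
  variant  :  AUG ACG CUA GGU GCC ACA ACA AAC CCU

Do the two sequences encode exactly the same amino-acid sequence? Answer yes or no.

yes

Codon 1: AUG Met / AUG Met — identical.
Codon 2: ACG Thr / ACG Thr — identical.
Codon 3: CUA Leu / CUA Leu — identical.
Codon 4: GGG Gly / GGU Gly — synonymous.
Codon 5: GCC Ala / GCC Ala — identical.
Codon 6: ACA Thr / ACA Thr — identical.
Codon 7: ACU Thr / ACA Thr — synonymous.
Codon 8: AAC Asn / AAC Asn — identical.
Codon 9: CCU Pro / CCU Pro — identical.
Nonsynonymous differences: 0 → same protein.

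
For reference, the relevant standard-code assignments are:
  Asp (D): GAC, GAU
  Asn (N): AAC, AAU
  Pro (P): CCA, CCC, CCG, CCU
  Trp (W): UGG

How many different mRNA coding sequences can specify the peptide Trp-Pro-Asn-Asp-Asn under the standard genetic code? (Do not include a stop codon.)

Trp: 1 codon.
Pro: 4 codons.
Asn: 2 codons.
Asp: 2 codons.
Asn: 2 codons.
1 × 4 × 2 × 2 × 2 = 32.

32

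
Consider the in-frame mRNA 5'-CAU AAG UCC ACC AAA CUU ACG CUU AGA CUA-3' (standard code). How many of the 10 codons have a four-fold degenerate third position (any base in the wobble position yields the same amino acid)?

6

Codon 1 CAU (His): third position 2-fold.
Codon 2 AAG (Lys): third position 2-fold.
Codon 3 UCC (Ser): third position 4-fold.
Codon 4 ACC (Thr): third position 4-fold.
Codon 5 AAA (Lys): third position 2-fold.
Codon 6 CUU (Leu): third position 4-fold.
Codon 7 ACG (Thr): third position 4-fold.
Codon 8 CUU (Leu): third position 4-fold.
Codon 9 AGA (Arg): third position 2-fold.
Codon 10 CUA (Leu): third position 4-fold.
Four-fold degenerate third positions: 6.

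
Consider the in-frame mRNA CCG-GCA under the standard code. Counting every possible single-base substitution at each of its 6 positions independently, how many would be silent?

6

Codon 1 (CCG, Pro): 3 synonymous substitutions.
Codon 2 (GCA, Ala): 3 synonymous substitutions.
Total: 3 + 3 = 6.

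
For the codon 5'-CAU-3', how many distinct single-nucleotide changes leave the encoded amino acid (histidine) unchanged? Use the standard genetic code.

1

Position 1: none → 0 synonymous.
Position 2: none → 0 synonymous.
Position 3: CAC → 1 synonymous.
Total: 0 + 0 + 1 = 1.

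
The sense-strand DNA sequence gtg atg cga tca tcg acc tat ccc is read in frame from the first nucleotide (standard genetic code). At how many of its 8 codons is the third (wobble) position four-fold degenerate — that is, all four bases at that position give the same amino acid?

6

Codon 1 GTG (Val): third position 4-fold.
Codon 2 ATG (Met): third position 1-fold.
Codon 3 CGA (Arg): third position 4-fold.
Codon 4 TCA (Ser): third position 4-fold.
Codon 5 TCG (Ser): third position 4-fold.
Codon 6 ACC (Thr): third position 4-fold.
Codon 7 TAT (Tyr): third position 2-fold.
Codon 8 CCC (Pro): third position 4-fold.
Four-fold degenerate third positions: 6.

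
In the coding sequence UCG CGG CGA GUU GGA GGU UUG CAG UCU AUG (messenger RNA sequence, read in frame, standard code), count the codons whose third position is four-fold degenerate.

7

Codon 1 UCG (Ser): third position 4-fold.
Codon 2 CGG (Arg): third position 4-fold.
Codon 3 CGA (Arg): third position 4-fold.
Codon 4 GUU (Val): third position 4-fold.
Codon 5 GGA (Gly): third position 4-fold.
Codon 6 GGU (Gly): third position 4-fold.
Codon 7 UUG (Leu): third position 2-fold.
Codon 8 CAG (Gln): third position 2-fold.
Codon 9 UCU (Ser): third position 4-fold.
Codon 10 AUG (Met): third position 1-fold.
Four-fold degenerate third positions: 7.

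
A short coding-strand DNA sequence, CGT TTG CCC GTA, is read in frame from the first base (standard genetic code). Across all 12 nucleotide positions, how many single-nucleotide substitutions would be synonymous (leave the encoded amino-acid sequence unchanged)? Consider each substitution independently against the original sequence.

Codon 1 (CGT, Arg): 3 synonymous substitutions.
Codon 2 (TTG, Leu): 2 synonymous substitutions.
Codon 3 (CCC, Pro): 3 synonymous substitutions.
Codon 4 (GTA, Val): 3 synonymous substitutions.
Total: 3 + 2 + 3 + 3 = 11.

11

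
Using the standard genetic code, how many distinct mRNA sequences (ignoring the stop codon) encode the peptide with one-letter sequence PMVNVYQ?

512

Pro: 4 codons.
Met: 1 codon.
Val: 4 codons.
Asn: 2 codons.
Val: 4 codons.
Tyr: 2 codons.
Gln: 2 codons.
4 × 1 × 4 × 2 × 4 × 2 × 2 = 512.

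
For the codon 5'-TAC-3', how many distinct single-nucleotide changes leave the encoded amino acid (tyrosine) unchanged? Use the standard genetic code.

1

Position 1: none → 0 synonymous.
Position 2: none → 0 synonymous.
Position 3: TAT → 1 synonymous.
Total: 0 + 0 + 1 = 1.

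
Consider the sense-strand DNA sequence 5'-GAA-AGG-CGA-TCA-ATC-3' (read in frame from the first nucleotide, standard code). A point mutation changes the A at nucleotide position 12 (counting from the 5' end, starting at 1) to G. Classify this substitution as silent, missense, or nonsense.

silent

Position 12 falls in codon 4: TCA → Ser.
After the substitution the codon is TCG → Ser.
Both encode Ser, so the change is synonymous.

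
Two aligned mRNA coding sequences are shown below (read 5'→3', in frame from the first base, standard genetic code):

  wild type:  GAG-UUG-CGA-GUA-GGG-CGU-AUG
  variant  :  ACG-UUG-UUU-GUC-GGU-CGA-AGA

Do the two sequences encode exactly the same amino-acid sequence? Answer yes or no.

Codon 1: GAG Glu / ACG Thr — nonsynonymous.
Codon 2: UUG Leu / UUG Leu — identical.
Codon 3: CGA Arg / UUU Phe — nonsynonymous.
Codon 4: GUA Val / GUC Val — synonymous.
Codon 5: GGG Gly / GGU Gly — synonymous.
Codon 6: CGU Arg / CGA Arg — synonymous.
Codon 7: AUG Met / AGA Arg — nonsynonymous.
Nonsynonymous differences: 3 → different protein.

no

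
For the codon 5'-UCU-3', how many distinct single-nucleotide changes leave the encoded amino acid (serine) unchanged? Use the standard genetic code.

3

Position 1: none → 0 synonymous.
Position 2: none → 0 synonymous.
Position 3: UCC, UCA, UCG → 3 synonymous.
Total: 0 + 0 + 3 = 3.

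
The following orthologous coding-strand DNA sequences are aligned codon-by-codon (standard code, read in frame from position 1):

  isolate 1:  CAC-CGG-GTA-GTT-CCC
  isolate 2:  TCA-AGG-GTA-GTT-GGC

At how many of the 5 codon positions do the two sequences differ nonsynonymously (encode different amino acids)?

Codon 1: CAC His / TCA Ser — nonsynonymous.
Codon 2: CGG Arg / AGG Arg — synonymous.
Codon 3: GTA Val / GTA Val — identical.
Codon 4: GTT Val / GTT Val — identical.
Codon 5: CCC Pro / GGC Gly — nonsynonymous.
Nonsynonymous differences: 2.

2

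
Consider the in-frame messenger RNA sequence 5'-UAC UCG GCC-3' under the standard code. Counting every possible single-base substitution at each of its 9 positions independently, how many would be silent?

Codon 1 (UAC, Tyr): 1 synonymous substitution.
Codon 2 (UCG, Ser): 3 synonymous substitutions.
Codon 3 (GCC, Ala): 3 synonymous substitutions.
Total: 1 + 3 + 3 = 7.

7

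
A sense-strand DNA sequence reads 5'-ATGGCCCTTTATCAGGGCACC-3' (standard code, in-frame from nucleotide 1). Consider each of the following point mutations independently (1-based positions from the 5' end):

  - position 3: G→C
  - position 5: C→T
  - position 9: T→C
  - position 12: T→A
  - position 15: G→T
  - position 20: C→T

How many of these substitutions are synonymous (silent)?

1

Codon 1: ATG (Met) → ATC (Ile) — missense.
Codon 2: GCC (Ala) → GTC (Val) — missense.
Codon 3: CTT (Leu) → CTC (Leu) — synonymous.
Codon 4: TAT (Tyr) → TAA (Stop) — nonsense.
Codon 5: CAG (Gln) → CAT (His) — missense.
Codon 7: ACC (Thr) → ATC (Ile) — missense.
Synonymous: 1 of 6.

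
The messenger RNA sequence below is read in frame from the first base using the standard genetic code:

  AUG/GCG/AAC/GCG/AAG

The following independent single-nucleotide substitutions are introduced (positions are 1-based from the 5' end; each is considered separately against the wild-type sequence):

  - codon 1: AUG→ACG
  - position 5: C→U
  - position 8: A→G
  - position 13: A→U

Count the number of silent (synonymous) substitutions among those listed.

Codon 1: AUG (Met) → ACG (Thr) — missense.
Codon 2: GCG (Ala) → GUG (Val) — missense.
Codon 3: AAC (Asn) → AGC (Ser) — missense.
Codon 5: AAG (Lys) → UAG (Stop) — nonsense.
Synonymous: 0 of 4.

0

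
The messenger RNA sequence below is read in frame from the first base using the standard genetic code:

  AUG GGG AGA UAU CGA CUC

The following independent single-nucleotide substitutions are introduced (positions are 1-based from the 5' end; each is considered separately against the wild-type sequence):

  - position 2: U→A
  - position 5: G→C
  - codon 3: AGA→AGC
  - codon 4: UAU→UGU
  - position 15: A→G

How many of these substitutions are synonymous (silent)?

1

Codon 1: AUG (Met) → AAG (Lys) — missense.
Codon 2: GGG (Gly) → GCG (Ala) — missense.
Codon 3: AGA (Arg) → AGC (Ser) — missense.
Codon 4: UAU (Tyr) → UGU (Cys) — missense.
Codon 5: CGA (Arg) → CGG (Arg) — synonymous.
Synonymous: 1 of 5.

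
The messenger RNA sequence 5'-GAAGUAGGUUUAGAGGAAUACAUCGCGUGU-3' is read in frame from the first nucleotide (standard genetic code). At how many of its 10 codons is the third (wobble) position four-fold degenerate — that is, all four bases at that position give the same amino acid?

Codon 1 GAA (Glu): third position 2-fold.
Codon 2 GUA (Val): third position 4-fold.
Codon 3 GGU (Gly): third position 4-fold.
Codon 4 UUA (Leu): third position 2-fold.
Codon 5 GAG (Glu): third position 2-fold.
Codon 6 GAA (Glu): third position 2-fold.
Codon 7 UAC (Tyr): third position 2-fold.
Codon 8 AUC (Ile): third position 3-fold.
Codon 9 GCG (Ala): third position 4-fold.
Codon 10 UGU (Cys): third position 2-fold.
Four-fold degenerate third positions: 3.

3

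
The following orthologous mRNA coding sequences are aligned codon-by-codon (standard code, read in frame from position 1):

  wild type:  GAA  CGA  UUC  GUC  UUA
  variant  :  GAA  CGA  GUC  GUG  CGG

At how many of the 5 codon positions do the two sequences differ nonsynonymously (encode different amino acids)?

Codon 1: GAA Glu / GAA Glu — identical.
Codon 2: CGA Arg / CGA Arg — identical.
Codon 3: UUC Phe / GUC Val — nonsynonymous.
Codon 4: GUC Val / GUG Val — synonymous.
Codon 5: UUA Leu / CGG Arg — nonsynonymous.
Nonsynonymous differences: 2.

2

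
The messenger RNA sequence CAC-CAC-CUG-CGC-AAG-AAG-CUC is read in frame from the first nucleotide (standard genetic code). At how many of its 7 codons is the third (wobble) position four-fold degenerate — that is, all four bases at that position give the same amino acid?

3

Codon 1 CAC (His): third position 2-fold.
Codon 2 CAC (His): third position 2-fold.
Codon 3 CUG (Leu): third position 4-fold.
Codon 4 CGC (Arg): third position 4-fold.
Codon 5 AAG (Lys): third position 2-fold.
Codon 6 AAG (Lys): third position 2-fold.
Codon 7 CUC (Leu): third position 4-fold.
Four-fold degenerate third positions: 3.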